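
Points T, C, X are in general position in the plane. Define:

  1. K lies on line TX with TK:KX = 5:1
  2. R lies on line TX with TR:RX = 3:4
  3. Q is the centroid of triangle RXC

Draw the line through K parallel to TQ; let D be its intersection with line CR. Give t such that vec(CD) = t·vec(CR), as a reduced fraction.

Choose coordinates T = (0, 0), C = (1, 0), X = (0, 1).
1. K lies on line TX with TK:KX = 5:1 ⇒ K = (0, 5/6)
2. R lies on line TX with TR:RX = 3:4 ⇒ R = (0, 3/7)
3. Q is the centroid of triangle RXC ⇒ Q = (1/3, 10/21)
through K parallel to TQ: direction (1/3, 10/21); meets CR at D = (-17/78, 95/182)
D = C + t·(R−C) with t = 95/78

t = 95/78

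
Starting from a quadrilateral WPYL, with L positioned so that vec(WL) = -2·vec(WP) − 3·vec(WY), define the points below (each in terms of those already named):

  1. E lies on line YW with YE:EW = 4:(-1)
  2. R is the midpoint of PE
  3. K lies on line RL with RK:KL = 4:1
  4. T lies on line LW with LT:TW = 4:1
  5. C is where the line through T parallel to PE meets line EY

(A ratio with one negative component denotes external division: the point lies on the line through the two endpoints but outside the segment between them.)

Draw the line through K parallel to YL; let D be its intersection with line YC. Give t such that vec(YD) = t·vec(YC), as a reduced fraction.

Work in coordinates with W = (0, 0), P = (1, 0), Y = (0, 1), L = (-2, -3).
1. E lies on line YW with YE:EW = 4:(-1) ⇒ E = (0, -1/3)
2. R is the midpoint of PE ⇒ R = (1/2, -1/6)
3. K lies on line RL with RK:KL = 4:1 ⇒ K = (-3/2, -73/30)
4. T lies on line LW with LT:TW = 4:1 ⇒ T = (-2/5, -3/5)
5. C is where the line through T parallel to PE meets line EY ⇒ C = (0, -7/15)
through K parallel to YL: direction (-2, -4); meets YC at D = (0, 17/30)
D = Y + t·(C−Y) with t = 13/44

t = 13/44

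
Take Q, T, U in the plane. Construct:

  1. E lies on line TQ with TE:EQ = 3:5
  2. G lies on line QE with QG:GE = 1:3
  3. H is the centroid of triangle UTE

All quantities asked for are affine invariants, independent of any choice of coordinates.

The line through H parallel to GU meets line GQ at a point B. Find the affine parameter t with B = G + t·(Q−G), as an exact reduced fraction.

Set Q = (0, 0), T = (1, 0), U = (0, 1); any affine frame gives the same invariant.
1. E lies on line TQ with TE:EQ = 3:5 ⇒ E = (5/8, 0)
2. G lies on line QE with QG:GE = 1:3 ⇒ G = (5/32, 0)
3. H is the centroid of triangle UTE ⇒ H = (13/24, 1/3)
through H parallel to GU: direction (-5/32, 1); meets GQ at B = (19/32, 0)
B = G + t·(Q−G) with t = -14/5

t = -14/5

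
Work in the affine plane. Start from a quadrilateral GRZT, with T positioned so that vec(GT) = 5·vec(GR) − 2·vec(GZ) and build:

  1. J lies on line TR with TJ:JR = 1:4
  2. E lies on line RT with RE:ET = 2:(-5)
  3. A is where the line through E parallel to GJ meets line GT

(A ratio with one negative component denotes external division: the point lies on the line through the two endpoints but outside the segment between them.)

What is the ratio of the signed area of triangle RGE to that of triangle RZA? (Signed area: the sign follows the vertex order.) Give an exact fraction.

[RGE]:[RZA] = -4/69

Work in coordinates with G = (0, 0), R = (1, 0), Z = (0, 1), T = (5, -2).
1. J lies on line TR with TJ:JR = 1:4 ⇒ J = (21/5, -8/5)
2. E lies on line RT with RE:ET = 2:(-5) ⇒ E = (-5/3, 4/3)
3. A is where the line through E parallel to GJ meets line GT ⇒ A = (-110/3, 44/3)
2·[RGE] = -4/3, 2·[RZA] = 23
[RGE]:[RZA] = -4/3:23 = -4/69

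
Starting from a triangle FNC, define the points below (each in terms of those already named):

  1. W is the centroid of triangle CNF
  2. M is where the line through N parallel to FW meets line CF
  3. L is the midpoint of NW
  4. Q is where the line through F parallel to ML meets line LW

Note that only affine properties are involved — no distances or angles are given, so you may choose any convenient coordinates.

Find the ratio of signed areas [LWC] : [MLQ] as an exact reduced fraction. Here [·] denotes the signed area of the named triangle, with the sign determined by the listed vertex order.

Work in coordinates with F = (0, 0), N = (1, 0), C = (0, 1).
1. W is the centroid of triangle CNF ⇒ W = (1/3, 1/3)
2. M is where the line through N parallel to FW meets line CF ⇒ M = (0, -1)
3. L is the midpoint of NW ⇒ L = (2/3, 1/6)
4. Q is where the line through F parallel to ML meets line LW ⇒ Q = (2/9, 7/18)
2·[LWC] = -1/6, 2·[MLQ] = 2/3
[LWC]:[MLQ] = -1/6:2/3 = -1/4

[LWC]:[MLQ] = -1/4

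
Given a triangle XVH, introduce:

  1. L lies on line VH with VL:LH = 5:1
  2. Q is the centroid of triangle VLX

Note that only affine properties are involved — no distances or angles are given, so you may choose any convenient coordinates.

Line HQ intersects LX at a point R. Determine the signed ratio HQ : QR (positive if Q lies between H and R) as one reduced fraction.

Choose coordinates X = (0, 0), V = (1, 0), H = (0, 1).
1. L lies on line VH with VL:LH = 5:1 ⇒ L = (1/6, 5/6)
2. Q is the centroid of triangle VLX ⇒ Q = (7/18, 5/18)
line HQ meets LX at R = (7/48, 35/48)
Q = H + t·(R−H) with t = 8/3, so HQ:QR = 8/3:-5/3

HQ:QR = -8/5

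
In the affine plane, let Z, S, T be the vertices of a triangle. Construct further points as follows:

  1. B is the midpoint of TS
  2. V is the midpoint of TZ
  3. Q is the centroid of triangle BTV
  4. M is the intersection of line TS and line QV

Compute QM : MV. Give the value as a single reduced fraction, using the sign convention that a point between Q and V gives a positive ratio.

QM:MV = -1/3

Assign Z = (0, 0), S = (1, 0), T = (0, 1) — the answer is frame-independent, so this choice is without loss of generality.
1. B is the midpoint of TS ⇒ B = (1/2, 1/2)
2. V is the midpoint of TZ ⇒ V = (0, 1/2)
3. Q is the centroid of triangle BTV ⇒ Q = (1/6, 2/3)
4. M is the intersection of line TS and line QV ⇒ M = (1/4, 3/4)
M = Q + t·(V−Q) with t = -1/2, so QM:MV = t:(1−t) = -1/2:3/2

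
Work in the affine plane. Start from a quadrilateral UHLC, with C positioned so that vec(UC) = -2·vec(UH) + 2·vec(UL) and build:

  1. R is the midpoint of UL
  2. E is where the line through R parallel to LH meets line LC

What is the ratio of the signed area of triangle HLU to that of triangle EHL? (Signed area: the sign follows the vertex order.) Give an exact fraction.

Assign U = (0, 0), H = (1, 0), L = (0, 1), C = (-2, 2) — the answer is frame-independent, so this choice is without loss of generality.
1. R is the midpoint of UL ⇒ R = (0, 1/2)
2. E is where the line through R parallel to LH meets line LC ⇒ E = (-1, 3/2)
2·[HLU] = 1, 2·[EHL] = 1/2
[HLU]:[EHL] = 1:1/2 = 2

[HLU]:[EHL] = 2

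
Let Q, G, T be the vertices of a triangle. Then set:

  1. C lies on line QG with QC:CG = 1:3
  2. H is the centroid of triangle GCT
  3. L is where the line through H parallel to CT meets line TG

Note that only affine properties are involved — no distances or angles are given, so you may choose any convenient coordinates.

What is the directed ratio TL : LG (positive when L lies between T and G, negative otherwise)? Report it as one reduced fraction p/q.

TL:LG = 1/2

Choose coordinates Q = (0, 0), G = (1, 0), T = (0, 1).
1. C lies on line QG with QC:CG = 1:3 ⇒ C = (1/4, 0)
2. H is the centroid of triangle GCT ⇒ H = (5/12, 1/3)
3. L is where the line through H parallel to CT meets line TG ⇒ L = (1/3, 2/3)
L = T + t·(G−T) with t = 1/3, so TL:LG = t:(1−t) = 1/3:2/3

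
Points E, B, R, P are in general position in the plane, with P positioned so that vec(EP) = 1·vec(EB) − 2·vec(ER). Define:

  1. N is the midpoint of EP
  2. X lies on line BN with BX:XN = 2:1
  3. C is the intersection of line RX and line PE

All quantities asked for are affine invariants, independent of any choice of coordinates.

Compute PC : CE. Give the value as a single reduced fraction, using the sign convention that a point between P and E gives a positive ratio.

PC:CE = -1/2

Assign E = (0, 0), B = (1, 0), R = (0, 1), P = (1, -2) — the answer is frame-independent, so this choice is without loss of generality.
1. N is the midpoint of EP ⇒ N = (1/2, -1)
2. X lies on line BN with BX:XN = 2:1 ⇒ X = (2/3, -2/3)
3. C is the intersection of line RX and line PE ⇒ C = (2, -4)
C = P + t·(E−P) with t = -1, so PC:CE = t:(1−t) = -1:2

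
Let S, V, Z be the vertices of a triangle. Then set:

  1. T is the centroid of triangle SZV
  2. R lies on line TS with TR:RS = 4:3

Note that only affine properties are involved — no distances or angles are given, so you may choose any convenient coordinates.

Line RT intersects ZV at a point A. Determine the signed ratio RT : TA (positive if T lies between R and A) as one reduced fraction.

Assign S = (0, 0), V = (1, 0), Z = (0, 1) — the answer is frame-independent, so this choice is without loss of generality.
1. T is the centroid of triangle SZV ⇒ T = (1/3, 1/3)
2. R lies on line TS with TR:RS = 4:3 ⇒ R = (1/7, 1/7)
line RT meets ZV at A = (1/2, 1/2)
T = R + t·(A−R) with t = 8/15, so RT:TA = 8/15:7/15

RT:TA = 8/7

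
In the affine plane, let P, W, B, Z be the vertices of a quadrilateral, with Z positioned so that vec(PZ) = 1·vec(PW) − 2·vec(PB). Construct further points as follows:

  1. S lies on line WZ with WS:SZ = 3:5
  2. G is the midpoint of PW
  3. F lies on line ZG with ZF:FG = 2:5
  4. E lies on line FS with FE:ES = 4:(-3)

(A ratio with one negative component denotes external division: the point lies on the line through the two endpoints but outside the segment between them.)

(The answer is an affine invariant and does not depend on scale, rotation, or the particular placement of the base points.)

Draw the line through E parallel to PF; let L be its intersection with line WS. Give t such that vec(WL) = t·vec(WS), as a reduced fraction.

t = -8/3

Work in coordinates with P = (0, 0), W = (1, 0), B = (0, 1), Z = (1, -2).
1. S lies on line WZ with WS:SZ = 3:5 ⇒ S = (1, -3/4)
2. G is the midpoint of PW ⇒ G = (1/2, 0)
3. F lies on line ZG with ZF:FG = 2:5 ⇒ F = (6/7, -10/7)
4. E lies on line FS with FE:ES = 4:(-3) ⇒ E = (10/7, 9/7)
through E parallel to PF: direction (6/7, -10/7); meets WS at L = (1, 2)
L = W + t·(S−W) with t = -8/3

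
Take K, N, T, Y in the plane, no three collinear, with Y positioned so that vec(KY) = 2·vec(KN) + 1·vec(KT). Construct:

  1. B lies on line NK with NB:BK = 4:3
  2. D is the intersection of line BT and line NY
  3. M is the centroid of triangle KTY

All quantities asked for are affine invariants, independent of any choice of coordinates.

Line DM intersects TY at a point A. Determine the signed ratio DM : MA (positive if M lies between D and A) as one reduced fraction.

DM:MA = 16/5

Set K = (0, 0), N = (1, 0), T = (0, 1), Y = (2, 1); any affine frame gives the same invariant.
1. B lies on line NK with NB:BK = 4:3 ⇒ B = (3/7, 0)
2. D is the intersection of line BT and line NY ⇒ D = (3/5, -2/5)
3. M is the centroid of triangle KTY ⇒ M = (2/3, 2/3)
line DM meets TY at A = (11/16, 1)
M = D + t·(A−D) with t = 16/21, so DM:MA = 16/21:5/21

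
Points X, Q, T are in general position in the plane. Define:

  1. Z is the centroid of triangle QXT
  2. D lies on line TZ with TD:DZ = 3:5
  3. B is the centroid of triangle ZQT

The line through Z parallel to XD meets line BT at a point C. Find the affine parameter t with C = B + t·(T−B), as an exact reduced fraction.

Set X = (0, 0), Q = (1, 0), T = (0, 1); any affine frame gives the same invariant.
1. Z is the centroid of triangle QXT ⇒ Z = (1/3, 1/3)
2. D lies on line TZ with TD:DZ = 3:5 ⇒ D = (1/8, 3/4)
3. B is the centroid of triangle ZQT ⇒ B = (4/9, 4/9)
through Z parallel to XD: direction (1/8, 3/4); meets BT at C = (32/87, 47/87)
C = B + t·(T−B) with t = 5/29

t = 5/29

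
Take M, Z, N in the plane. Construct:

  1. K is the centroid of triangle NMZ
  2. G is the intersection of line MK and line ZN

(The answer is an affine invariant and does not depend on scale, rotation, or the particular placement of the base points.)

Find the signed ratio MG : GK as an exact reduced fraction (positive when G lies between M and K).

MG:GK = -3

Work in coordinates with M = (0, 0), Z = (1, 0), N = (0, 1).
1. K is the centroid of triangle NMZ ⇒ K = (1/3, 1/3)
2. G is the intersection of line MK and line ZN ⇒ G = (1/2, 1/2)
G = M + t·(K−M) with t = 3/2, so MG:GK = t:(1−t) = 3/2:-1/2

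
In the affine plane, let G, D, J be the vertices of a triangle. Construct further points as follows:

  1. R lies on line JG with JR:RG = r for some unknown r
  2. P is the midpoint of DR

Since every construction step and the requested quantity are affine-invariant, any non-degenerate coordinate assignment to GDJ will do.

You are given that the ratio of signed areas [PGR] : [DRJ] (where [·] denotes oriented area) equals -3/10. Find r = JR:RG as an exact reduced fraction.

r = -5/3

Choose coordinates G = (0, 0), D = (1, 0), J = (0, 1).
1. With JR:RG = r, write λ = r/(r+1) so R = J + λ·(G−J); R is affine-linear in λ
2. P is the midpoint of DR ⇒ P is an affine combination of earlier points and hence also affine-linear in λ
Every point depending on R is an affine combination of R and λ-independent points, so each such coordinate is linear in λ; the λ² term in each signed area is a multiple of (G−J)×(G−J) = 0, so 2·[PGR] and 2·[DRJ] are each linear in λ. Evaluating at λ=0 and λ=1:
  2·[PGR] = 1/2·λ − 1/2,   2·[DRJ] = −λ
So [PGR]:[DRJ] = (1/2·λ − 1/2) / (−λ). Setting this equal to -3/10:
  1/2·λ − 1/2 = -3/10·(−λ)  ⇒  λ = 5/2
Then r = λ/(1−λ) = (5/2)/(-3/2) = -5/3. Check: with r = -5/3, R = (0, -3/2) and [PGR]:[DRJ] = -3/10 as required.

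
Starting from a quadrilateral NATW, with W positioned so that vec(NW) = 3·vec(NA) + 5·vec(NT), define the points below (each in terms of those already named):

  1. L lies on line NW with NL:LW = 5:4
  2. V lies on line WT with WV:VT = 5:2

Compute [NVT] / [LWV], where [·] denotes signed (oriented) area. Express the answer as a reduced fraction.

Choose coordinates N = (0, 0), A = (1, 0), T = (0, 1), W = (3, 5).
1. L lies on line NW with NL:LW = 5:4 ⇒ L = (5/3, 25/9)
2. V lies on line WT with WV:VT = 5:2 ⇒ V = (6/7, 15/7)
2·[NVT] = 6/7, 2·[LWV] = 20/21
[NVT]:[LWV] = 6/7:20/21 = 9/10

[NVT]:[LWV] = 9/10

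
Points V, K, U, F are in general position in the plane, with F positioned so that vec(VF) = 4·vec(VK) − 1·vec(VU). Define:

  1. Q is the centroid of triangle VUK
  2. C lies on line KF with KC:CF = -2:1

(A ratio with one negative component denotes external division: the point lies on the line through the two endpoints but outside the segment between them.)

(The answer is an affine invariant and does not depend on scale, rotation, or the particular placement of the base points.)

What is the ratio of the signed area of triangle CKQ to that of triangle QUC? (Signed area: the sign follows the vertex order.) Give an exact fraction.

Set V = (0, 0), K = (1, 0), U = (0, 1), F = (4, -1); any affine frame gives the same invariant.
1. Q is the centroid of triangle VUK ⇒ Q = (1/3, 1/3)
2. C lies on line KF with KC:CF = -2:1 ⇒ C = (7, -2)
2·[CKQ] = -2/3, 2·[QUC] = -11/3
[CKQ]:[QUC] = -2/3:-11/3 = 2/11

[CKQ]:[QUC] = 2/11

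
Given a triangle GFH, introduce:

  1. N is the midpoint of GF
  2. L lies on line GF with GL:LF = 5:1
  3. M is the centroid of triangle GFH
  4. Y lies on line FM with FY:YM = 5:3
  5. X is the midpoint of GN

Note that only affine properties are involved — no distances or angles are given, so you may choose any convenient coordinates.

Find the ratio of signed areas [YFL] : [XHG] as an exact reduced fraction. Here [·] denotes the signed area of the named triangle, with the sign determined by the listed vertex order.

[YFL]:[XHG] = -5/36

Choose coordinates G = (0, 0), F = (1, 0), H = (0, 1).
1. N is the midpoint of GF ⇒ N = (1/2, 0)
2. L lies on line GF with GL:LF = 5:1 ⇒ L = (5/6, 0)
3. M is the centroid of triangle GFH ⇒ M = (1/3, 1/3)
4. Y lies on line FM with FY:YM = 5:3 ⇒ Y = (7/12, 5/24)
5. X is the midpoint of GN ⇒ X = (1/4, 0)
2·[YFL] = -5/144, 2·[XHG] = 1/4
[YFL]:[XHG] = -5/144:1/4 = -5/36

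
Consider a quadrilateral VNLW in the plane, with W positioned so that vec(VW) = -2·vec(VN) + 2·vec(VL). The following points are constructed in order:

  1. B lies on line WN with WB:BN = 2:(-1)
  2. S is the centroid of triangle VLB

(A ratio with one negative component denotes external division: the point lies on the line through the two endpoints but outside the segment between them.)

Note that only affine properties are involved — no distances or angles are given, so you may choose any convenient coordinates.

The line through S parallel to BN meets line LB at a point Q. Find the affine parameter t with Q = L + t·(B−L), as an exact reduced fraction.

t = 4/3

Work in coordinates with V = (0, 0), N = (1, 0), L = (0, 1), W = (-2, 2).
1. B lies on line WN with WB:BN = 2:(-1) ⇒ B = (4, -2)
2. S is the centroid of triangle VLB ⇒ S = (4/3, -1/3)
through S parallel to BN: direction (-3, 2); meets LB at Q = (16/3, -3)
Q = L + t·(B−L) with t = 4/3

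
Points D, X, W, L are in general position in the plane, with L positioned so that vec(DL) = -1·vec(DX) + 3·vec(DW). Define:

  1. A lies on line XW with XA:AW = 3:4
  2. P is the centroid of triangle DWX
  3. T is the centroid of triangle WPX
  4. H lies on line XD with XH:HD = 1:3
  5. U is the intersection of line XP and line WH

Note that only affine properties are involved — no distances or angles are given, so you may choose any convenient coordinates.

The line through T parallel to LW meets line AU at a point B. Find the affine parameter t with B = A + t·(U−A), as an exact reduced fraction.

t = 25/18

Choose coordinates D = (0, 0), X = (1, 0), W = (0, 1), L = (-1, 3).
1. A lies on line XW with XA:AW = 3:4 ⇒ A = (4/7, 3/7)
2. P is the centroid of triangle DWX ⇒ P = (1/3, 1/3)
3. T is the centroid of triangle WPX ⇒ T = (4/9, 4/9)
4. H lies on line XD with XH:HD = 1:3 ⇒ H = (3/4, 0)
5. U is the intersection of line XP and line WH ⇒ U = (3/5, 1/5)
through T parallel to LW: direction (1, -2); meets AU at B = (11/18, 1/9)
B = A + t·(U−A) with t = 25/18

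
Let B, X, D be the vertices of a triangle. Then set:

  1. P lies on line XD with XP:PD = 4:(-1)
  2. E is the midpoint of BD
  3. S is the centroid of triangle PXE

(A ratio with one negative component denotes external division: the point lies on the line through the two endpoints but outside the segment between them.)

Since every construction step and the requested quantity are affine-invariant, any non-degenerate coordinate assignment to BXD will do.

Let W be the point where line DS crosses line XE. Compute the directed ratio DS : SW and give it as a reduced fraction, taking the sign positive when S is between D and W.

Assign B = (0, 0), X = (1, 0), D = (0, 1) — the answer is frame-independent, so this choice is without loss of generality.
1. P lies on line XD with XP:PD = 4:(-1) ⇒ P = (-1/3, 4/3)
2. E is the midpoint of BD ⇒ E = (0, 1/2)
3. S is the centroid of triangle PXE ⇒ S = (2/9, 11/18)
line DS meets XE at W = (2/5, 3/10)
S = D + t·(W−D) with t = 5/9, so DS:SW = 5/9:4/9

DS:SW = 5/4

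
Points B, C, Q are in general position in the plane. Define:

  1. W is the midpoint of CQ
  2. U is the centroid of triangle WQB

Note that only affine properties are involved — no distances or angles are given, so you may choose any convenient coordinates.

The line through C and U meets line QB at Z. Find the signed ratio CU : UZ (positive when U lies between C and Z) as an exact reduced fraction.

Work in coordinates with B = (0, 0), C = (1, 0), Q = (0, 1).
1. W is the midpoint of CQ ⇒ W = (1/2, 1/2)
2. U is the centroid of triangle WQB ⇒ U = (1/6, 1/2)
line CU meets QB at Z = (0, 3/5)
U = C + t·(Z−C) with t = 5/6, so CU:UZ = 5/6:1/6

CU:UZ = 5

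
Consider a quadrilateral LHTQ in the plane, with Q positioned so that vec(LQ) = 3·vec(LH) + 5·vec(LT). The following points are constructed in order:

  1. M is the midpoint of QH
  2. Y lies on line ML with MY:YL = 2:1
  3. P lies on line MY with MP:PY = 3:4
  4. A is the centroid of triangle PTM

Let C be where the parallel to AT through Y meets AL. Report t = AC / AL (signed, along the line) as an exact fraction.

t = 11/18

Work in coordinates with L = (0, 0), H = (1, 0), T = (0, 1), Q = (3, 5).
1. M is the midpoint of QH ⇒ M = (2, 5/2)
2. Y lies on line ML with MY:YL = 2:1 ⇒ Y = (2/3, 5/6)
3. P lies on line MY with MP:PY = 3:4 ⇒ P = (10/7, 25/14)
4. A is the centroid of triangle PTM ⇒ A = (8/7, 37/21)
through Y parallel to AT: direction (-8/7, -16/21); meets AL at C = (4/9, 37/54)
C = A + t·(L−A) with t = 11/18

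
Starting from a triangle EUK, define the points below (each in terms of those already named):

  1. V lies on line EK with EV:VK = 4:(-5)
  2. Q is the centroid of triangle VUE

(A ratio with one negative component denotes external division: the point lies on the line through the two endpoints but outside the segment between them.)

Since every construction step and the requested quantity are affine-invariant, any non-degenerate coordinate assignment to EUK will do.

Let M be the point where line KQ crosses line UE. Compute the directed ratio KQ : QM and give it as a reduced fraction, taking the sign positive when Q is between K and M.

Set E = (0, 0), U = (1, 0), K = (0, 1); any affine frame gives the same invariant.
1. V lies on line EK with EV:VK = 4:(-5) ⇒ V = (0, -4)
2. Q is the centroid of triangle VUE ⇒ Q = (1/3, -4/3)
line KQ meets UE at M = (1/7, 0)
Q = K + t·(M−K) with t = 7/3, so KQ:QM = 7/3:-4/3

KQ:QM = -7/4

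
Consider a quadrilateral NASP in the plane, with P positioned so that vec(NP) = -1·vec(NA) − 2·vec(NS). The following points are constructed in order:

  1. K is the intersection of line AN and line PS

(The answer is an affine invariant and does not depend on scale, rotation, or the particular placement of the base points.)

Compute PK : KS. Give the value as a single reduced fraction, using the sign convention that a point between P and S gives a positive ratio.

PK:KS = 2

Choose coordinates N = (0, 0), A = (1, 0), S = (0, 1), P = (-1, -2).
1. K is the intersection of line AN and line PS ⇒ K = (-1/3, 0)
K = P + t·(S−P) with t = 2/3, so PK:KS = t:(1−t) = 2/3:1/3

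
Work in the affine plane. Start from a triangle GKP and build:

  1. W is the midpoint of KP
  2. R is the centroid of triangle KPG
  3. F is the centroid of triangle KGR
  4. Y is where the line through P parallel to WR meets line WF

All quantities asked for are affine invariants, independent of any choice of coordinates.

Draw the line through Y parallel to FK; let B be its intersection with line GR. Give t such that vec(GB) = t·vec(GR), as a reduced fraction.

Work in coordinates with G = (0, 0), K = (1, 0), P = (0, 1).
1. W is the midpoint of KP ⇒ W = (1/2, 1/2)
2. R is the centroid of triangle KPG ⇒ R = (1/3, 1/3)
3. F is the centroid of triangle KGR ⇒ F = (4/9, 1/9)
4. Y is where the line through P parallel to WR meets line WF ⇒ Y = (2/3, 5/3)
through Y parallel to FK: direction (5/9, -1/9); meets GR at B = (3/2, 3/2)
B = G + t·(R−G) with t = 9/2

t = 9/2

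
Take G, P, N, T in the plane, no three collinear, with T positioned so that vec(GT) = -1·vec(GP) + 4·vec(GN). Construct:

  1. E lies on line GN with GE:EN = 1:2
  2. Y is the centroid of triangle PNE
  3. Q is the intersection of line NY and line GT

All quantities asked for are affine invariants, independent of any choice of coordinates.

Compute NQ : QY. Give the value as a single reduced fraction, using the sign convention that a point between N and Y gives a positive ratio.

Choose coordinates G = (0, 0), P = (1, 0), N = (0, 1), T = (-1, 4).
1. E lies on line GN with GE:EN = 1:2 ⇒ E = (0, 1/3)
2. Y is the centroid of triangle PNE ⇒ Y = (1/3, 4/9)
3. Q is the intersection of line NY and line GT ⇒ Q = (-3/7, 12/7)
Q = N + t·(Y−N) with t = -9/7, so NQ:QY = t:(1−t) = -9/7:16/7

NQ:QY = -9/16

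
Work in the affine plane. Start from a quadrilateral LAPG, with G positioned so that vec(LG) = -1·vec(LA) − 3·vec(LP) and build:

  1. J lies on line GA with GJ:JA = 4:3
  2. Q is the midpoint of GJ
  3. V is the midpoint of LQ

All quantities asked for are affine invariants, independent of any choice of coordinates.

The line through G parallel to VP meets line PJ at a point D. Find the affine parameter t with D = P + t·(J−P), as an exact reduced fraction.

t = -17/11

Assign L = (0, 0), A = (1, 0), P = (0, 1), G = (-1, -3) — the answer is frame-independent, so this choice is without loss of generality.
1. J lies on line GA with GJ:JA = 4:3 ⇒ J = (1/7, -9/7)
2. Q is the midpoint of GJ ⇒ Q = (-3/7, -15/7)
3. V is the midpoint of LQ ⇒ V = (-3/14, -15/14)
through G parallel to VP: direction (3/14, 29/14); meets PJ at D = (-17/77, 349/77)
D = P + t·(J−P) with t = -17/11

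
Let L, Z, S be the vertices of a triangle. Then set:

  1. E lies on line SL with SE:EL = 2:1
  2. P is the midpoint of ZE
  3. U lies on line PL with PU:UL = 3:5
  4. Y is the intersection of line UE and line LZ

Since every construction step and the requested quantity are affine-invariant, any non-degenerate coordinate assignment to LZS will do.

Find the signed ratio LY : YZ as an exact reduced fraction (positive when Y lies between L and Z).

Assign L = (0, 0), Z = (1, 0), S = (0, 1) — the answer is frame-independent, so this choice is without loss of generality.
1. E lies on line SL with SE:EL = 2:1 ⇒ E = (0, 1/3)
2. P is the midpoint of ZE ⇒ P = (1/2, 1/6)
3. U lies on line PL with PU:UL = 3:5 ⇒ U = (5/16, 5/48)
4. Y is the intersection of line UE and line LZ ⇒ Y = (5/11, 0)
Y = L + t·(Z−L) with t = 5/11, so LY:YZ = t:(1−t) = 5/11:6/11

LY:YZ = 5/6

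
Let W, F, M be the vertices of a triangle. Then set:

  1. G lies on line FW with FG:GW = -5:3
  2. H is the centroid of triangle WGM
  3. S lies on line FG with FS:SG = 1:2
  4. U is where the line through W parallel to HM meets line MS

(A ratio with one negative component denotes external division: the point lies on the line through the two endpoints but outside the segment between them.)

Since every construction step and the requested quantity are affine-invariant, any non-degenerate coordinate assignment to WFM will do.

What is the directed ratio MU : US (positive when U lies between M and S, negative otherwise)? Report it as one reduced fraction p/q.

Work in coordinates with W = (0, 0), F = (1, 0), M = (0, 1).
1. G lies on line FW with FG:GW = -5:3 ⇒ G = (-3/2, 0)
2. H is the centroid of triangle WGM ⇒ H = (-1/2, 1/3)
3. S lies on line FG with FS:SG = 1:2 ⇒ S = (1/6, 0)
4. U is where the line through W parallel to HM meets line MS ⇒ U = (3/22, 2/11)
U = M + t·(S−M) with t = 9/11, so MU:US = t:(1−t) = 9/11:2/11

MU:US = 9/2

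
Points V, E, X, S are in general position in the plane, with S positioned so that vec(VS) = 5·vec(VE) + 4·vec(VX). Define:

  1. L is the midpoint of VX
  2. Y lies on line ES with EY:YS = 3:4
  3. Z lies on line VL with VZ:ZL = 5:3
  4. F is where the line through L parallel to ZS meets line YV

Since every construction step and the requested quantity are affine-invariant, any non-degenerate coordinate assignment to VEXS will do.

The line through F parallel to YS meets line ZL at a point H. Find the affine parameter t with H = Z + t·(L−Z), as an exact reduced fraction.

t = 175/23

Work in coordinates with V = (0, 0), E = (1, 0), X = (0, 1), S = (5, 4).
1. L is the midpoint of VX ⇒ L = (0, 1/2)
2. Y lies on line ES with EY:YS = 3:4 ⇒ Y = (19/7, 12/7)
3. Z lies on line VL with VZ:ZL = 5:3 ⇒ Z = (0, 5/16)
4. F is where the line through L parallel to ZS meets line YV ⇒ F = (-760/161, -480/161)
through F parallel to YS: direction (16/7, 16/7); meets ZL at H = (0, 40/23)
H = Z + t·(L−Z) with t = 175/23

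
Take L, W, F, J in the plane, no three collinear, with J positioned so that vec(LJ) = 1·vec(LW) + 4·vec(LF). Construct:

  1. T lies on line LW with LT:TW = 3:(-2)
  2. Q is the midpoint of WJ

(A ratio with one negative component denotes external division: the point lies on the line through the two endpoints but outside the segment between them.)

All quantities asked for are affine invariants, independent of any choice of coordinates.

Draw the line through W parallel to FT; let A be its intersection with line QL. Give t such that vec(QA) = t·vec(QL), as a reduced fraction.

Work in coordinates with L = (0, 0), W = (1, 0), F = (0, 1), J = (1, 4).
1. T lies on line LW with LT:TW = 3:(-2) ⇒ T = (3, 0)
2. Q is the midpoint of WJ ⇒ Q = (1, 2)
through W parallel to FT: direction (3, -1); meets QL at A = (1/7, 2/7)
A = Q + t·(L−Q) with t = 6/7

t = 6/7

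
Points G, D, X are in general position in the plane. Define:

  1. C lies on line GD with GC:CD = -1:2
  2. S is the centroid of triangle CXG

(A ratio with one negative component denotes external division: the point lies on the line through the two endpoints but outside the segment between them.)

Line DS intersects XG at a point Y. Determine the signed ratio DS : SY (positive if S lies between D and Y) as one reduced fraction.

Work in coordinates with G = (0, 0), D = (1, 0), X = (0, 1).
1. C lies on line GD with GC:CD = -1:2 ⇒ C = (-1, 0)
2. S is the centroid of triangle CXG ⇒ S = (-1/3, 1/3)
line DS meets XG at Y = (0, 1/4)
S = D + t·(Y−D) with t = 4/3, so DS:SY = 4/3:-1/3

DS:SY = -4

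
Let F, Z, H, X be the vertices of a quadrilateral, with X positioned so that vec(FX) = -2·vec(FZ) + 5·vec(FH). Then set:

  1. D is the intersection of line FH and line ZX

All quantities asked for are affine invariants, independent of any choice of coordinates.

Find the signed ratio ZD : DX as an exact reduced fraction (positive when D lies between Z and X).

ZD:DX = 1/2

Assign F = (0, 0), Z = (1, 0), H = (0, 1), X = (-2, 5) — the answer is frame-independent, so this choice is without loss of generality.
1. D is the intersection of line FH and line ZX ⇒ D = (0, 5/3)
D = Z + t·(X−Z) with t = 1/3, so ZD:DX = t:(1−t) = 1/3:2/3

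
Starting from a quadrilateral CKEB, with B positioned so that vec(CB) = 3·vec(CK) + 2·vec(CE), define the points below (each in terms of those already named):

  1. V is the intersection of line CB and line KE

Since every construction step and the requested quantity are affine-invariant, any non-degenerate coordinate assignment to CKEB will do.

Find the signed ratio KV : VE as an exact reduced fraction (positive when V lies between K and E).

KV:VE = 2/3

Work in coordinates with C = (0, 0), K = (1, 0), E = (0, 1), B = (3, 2).
1. V is the intersection of line CB and line KE ⇒ V = (3/5, 2/5)
V = K + t·(E−K) with t = 2/5, so KV:VE = t:(1−t) = 2/5:3/5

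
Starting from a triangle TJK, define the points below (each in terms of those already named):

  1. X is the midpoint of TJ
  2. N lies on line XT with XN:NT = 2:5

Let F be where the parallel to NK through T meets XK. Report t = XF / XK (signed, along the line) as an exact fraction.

t = 7/2

Set T = (0, 0), J = (1, 0), K = (0, 1); any affine frame gives the same invariant.
1. X is the midpoint of TJ ⇒ X = (1/2, 0)
2. N lies on line XT with XN:NT = 2:5 ⇒ N = (5/14, 0)
through T parallel to NK: direction (-5/14, 1); meets XK at F = (-5/4, 7/2)
F = X + t·(K−X) with t = 7/2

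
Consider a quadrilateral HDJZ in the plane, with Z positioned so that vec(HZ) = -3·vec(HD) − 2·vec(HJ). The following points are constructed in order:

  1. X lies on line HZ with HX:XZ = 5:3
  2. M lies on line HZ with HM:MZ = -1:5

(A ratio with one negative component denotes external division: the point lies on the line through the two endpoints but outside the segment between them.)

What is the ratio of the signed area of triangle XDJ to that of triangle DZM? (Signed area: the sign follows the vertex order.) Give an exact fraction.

Choose coordinates H = (0, 0), D = (1, 0), J = (0, 1), Z = (-3, -2).
1. X lies on line HZ with HX:XZ = 5:3 ⇒ X = (-15/8, -5/4)
2. M lies on line HZ with HM:MZ = -1:5 ⇒ M = (3/4, 1/2)
2·[XDJ] = 33/8, 2·[DZM] = -5/2
[XDJ]:[DZM] = 33/8:-5/2 = -33/20

[XDJ]:[DZM] = -33/20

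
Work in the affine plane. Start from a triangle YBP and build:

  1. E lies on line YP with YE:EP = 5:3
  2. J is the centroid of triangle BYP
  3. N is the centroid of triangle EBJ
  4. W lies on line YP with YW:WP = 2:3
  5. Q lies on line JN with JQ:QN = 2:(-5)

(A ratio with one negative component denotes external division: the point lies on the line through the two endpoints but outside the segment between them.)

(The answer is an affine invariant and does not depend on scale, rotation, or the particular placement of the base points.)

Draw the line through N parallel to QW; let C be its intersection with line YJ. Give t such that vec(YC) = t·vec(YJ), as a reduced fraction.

t = 39/38

Choose coordinates Y = (0, 0), B = (1, 0), P = (0, 1).
1. E lies on line YP with YE:EP = 5:3 ⇒ E = (0, 5/8)
2. J is the centroid of triangle BYP ⇒ J = (1/3, 1/3)
3. N is the centroid of triangle EBJ ⇒ N = (4/9, 23/72)
4. W lies on line YP with YW:WP = 2:3 ⇒ W = (0, 2/5)
5. Q lies on line JN with JQ:QN = 2:(-5) ⇒ Q = (7/27, 37/108)
through N parallel to QW: direction (-7/27, 31/540); meets YJ at C = (13/38, 13/38)
C = Y + t·(J−Y) with t = 39/38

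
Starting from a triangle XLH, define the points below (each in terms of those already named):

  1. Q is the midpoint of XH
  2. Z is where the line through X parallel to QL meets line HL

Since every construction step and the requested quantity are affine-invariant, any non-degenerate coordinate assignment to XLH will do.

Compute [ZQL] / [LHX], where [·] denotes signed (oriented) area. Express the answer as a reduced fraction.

[ZQL]:[LHX] = -1/2

Choose coordinates X = (0, 0), L = (1, 0), H = (0, 1).
1. Q is the midpoint of XH ⇒ Q = (0, 1/2)
2. Z is where the line through X parallel to QL meets line HL ⇒ Z = (2, -1)
2·[ZQL] = -1/2, 2·[LHX] = 1
[ZQL]:[LHX] = -1/2:1 = -1/2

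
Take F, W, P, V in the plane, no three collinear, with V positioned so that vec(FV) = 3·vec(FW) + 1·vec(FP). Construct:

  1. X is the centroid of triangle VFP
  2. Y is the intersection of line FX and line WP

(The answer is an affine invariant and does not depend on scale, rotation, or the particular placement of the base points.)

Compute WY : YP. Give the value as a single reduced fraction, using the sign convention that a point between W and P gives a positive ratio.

WY:YP = 2/3

Choose coordinates F = (0, 0), W = (1, 0), P = (0, 1), V = (3, 1).
1. X is the centroid of triangle VFP ⇒ X = (1, 2/3)
2. Y is the intersection of line FX and line WP ⇒ Y = (3/5, 2/5)
Y = W + t·(P−W) with t = 2/5, so WY:YP = t:(1−t) = 2/5:3/5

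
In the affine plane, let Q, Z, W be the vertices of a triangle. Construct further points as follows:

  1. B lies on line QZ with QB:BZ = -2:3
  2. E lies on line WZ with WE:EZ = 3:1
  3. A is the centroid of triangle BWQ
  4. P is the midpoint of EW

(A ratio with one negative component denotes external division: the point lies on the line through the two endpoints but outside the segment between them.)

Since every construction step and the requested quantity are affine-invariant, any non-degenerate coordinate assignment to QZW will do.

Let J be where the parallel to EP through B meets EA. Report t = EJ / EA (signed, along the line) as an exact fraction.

Assign Q = (0, 0), Z = (1, 0), W = (0, 1) — the answer is frame-independent, so this choice is without loss of generality.
1. B lies on line QZ with QB:BZ = -2:3 ⇒ B = (-2, 0)
2. E lies on line WZ with WE:EZ = 3:1 ⇒ E = (3/4, 1/4)
3. A is the centroid of triangle BWQ ⇒ A = (-2/3, 1/3)
4. P is the midpoint of EW ⇒ P = (3/8, 5/8)
through B parallel to EP: direction (-3/8, 3/8); meets EA at J = (-39/16, 7/16)
J = E + t·(A−E) with t = 9/4

t = 9/4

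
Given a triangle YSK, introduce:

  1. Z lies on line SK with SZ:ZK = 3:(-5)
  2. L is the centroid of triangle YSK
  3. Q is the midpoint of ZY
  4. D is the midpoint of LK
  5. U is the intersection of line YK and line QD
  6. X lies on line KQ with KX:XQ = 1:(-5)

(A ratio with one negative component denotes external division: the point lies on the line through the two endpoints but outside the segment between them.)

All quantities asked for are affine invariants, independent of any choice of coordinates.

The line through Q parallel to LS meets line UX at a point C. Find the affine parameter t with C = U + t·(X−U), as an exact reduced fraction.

Choose coordinates Y = (0, 0), S = (1, 0), K = (0, 1).
1. Z lies on line SK with SZ:ZK = 3:(-5) ⇒ Z = (5/2, -3/2)
2. L is the centroid of triangle YSK ⇒ L = (1/3, 1/3)
3. Q is the midpoint of ZY ⇒ Q = (5/4, -3/4)
4. D is the midpoint of LK ⇒ D = (1/6, 2/3)
5. U is the intersection of line YK and line QD ⇒ U = (0, 23/26)
6. X lies on line KQ with KX:XQ = 1:(-5) ⇒ X = (-5/16, 23/16)
through Q parallel to LS: direction (2/3, -1/3); meets UX at C = (35/44, -23/44)
C = U + t·(X−U) with t = -28/11

t = -28/11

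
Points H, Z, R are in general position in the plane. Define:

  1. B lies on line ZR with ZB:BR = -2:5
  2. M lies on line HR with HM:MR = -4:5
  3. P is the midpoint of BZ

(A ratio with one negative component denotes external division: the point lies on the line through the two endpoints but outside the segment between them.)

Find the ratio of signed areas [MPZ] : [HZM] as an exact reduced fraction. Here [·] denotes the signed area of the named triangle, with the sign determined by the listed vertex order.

[MPZ]:[HZM] = -5/12

Work in coordinates with H = (0, 0), Z = (1, 0), R = (0, 1).
1. B lies on line ZR with ZB:BR = -2:5 ⇒ B = (5/3, -2/3)
2. M lies on line HR with HM:MR = -4:5 ⇒ M = (0, -4)
3. P is the midpoint of BZ ⇒ P = (4/3, -1/3)
2·[MPZ] = 5/3, 2·[HZM] = -4
[MPZ]:[HZM] = 5/3:-4 = -5/12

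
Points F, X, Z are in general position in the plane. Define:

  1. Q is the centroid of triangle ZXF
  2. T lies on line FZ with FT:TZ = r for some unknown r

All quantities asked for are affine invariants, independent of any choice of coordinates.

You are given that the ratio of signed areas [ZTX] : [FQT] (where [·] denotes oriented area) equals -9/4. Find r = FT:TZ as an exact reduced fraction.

r = -4/3

Set F = (0, 0), X = (1, 0), Z = (0, 1); any affine frame gives the same invariant.
1. Q is the centroid of triangle ZXF ⇒ Q = (1/3, 1/3)
2. With FT:TZ = r, write λ = r/(r+1) so T = F + λ·(Z−F); T is affine-linear in λ
Every point depending on T is an affine combination of T and λ-independent points, so each such coordinate is linear in λ; the λ² term in each signed area is a multiple of (Z−F)×(Z−F) = 0, so 2·[ZTX] and 2·[FQT] are each linear in λ. Evaluating at λ=0 and λ=1:
  2·[ZTX] = −λ + 1,   2·[FQT] = 1/3·λ
So [ZTX]:[FQT] = (−λ + 1) / (1/3·λ). Setting this equal to -9/4:
  −λ + 1 = -9/4·(1/3·λ)  ⇒  λ = 4
Then r = λ/(1−λ) = (4)/(-3) = -4/3. Check: with r = -4/3, T = (0, 4) and [ZTX]:[FQT] = -9/4 as required.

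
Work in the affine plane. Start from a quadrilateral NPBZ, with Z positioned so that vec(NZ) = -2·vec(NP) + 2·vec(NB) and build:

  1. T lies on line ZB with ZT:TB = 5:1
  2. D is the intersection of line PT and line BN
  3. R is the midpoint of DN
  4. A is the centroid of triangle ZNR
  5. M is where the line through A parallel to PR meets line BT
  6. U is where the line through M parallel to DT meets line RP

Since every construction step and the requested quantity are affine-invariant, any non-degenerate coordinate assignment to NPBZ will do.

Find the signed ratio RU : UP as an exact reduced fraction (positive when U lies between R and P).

RU:UP = -55/48

Assign N = (0, 0), P = (1, 0), B = (0, 1), Z = (-2, 2) — the answer is frame-independent, so this choice is without loss of generality.
1. T lies on line ZB with ZT:TB = 5:1 ⇒ T = (-1/3, 7/6)
2. D is the intersection of line PT and line BN ⇒ D = (0, 7/8)
3. R is the midpoint of DN ⇒ R = (0, 7/16)
4. A is the centroid of triangle ZNR ⇒ A = (-2/3, 13/16)
5. M is where the line through A parallel to PR meets line BT ⇒ M = (23/3, -17/6)
6. U is where the line through M parallel to DT meets line RP ⇒ U = (55/7, -3)
U = R + t·(P−R) with t = 55/7, so RU:UP = t:(1−t) = 55/7:-48/7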